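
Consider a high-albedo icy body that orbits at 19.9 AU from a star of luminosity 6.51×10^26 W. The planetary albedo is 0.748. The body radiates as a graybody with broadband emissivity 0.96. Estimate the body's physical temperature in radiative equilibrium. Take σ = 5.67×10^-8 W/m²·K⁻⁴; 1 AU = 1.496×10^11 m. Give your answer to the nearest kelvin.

51 K

Orbital distance: d = 19.9 AU = 2.977×10^12 m.
S = L/(4πd²) = 5.845 W/m².
Absorbed flux (global mean): S(1−α)/4 = 5.845·0.252/4 = 0.3682 W/m².
Equating to εσT⁴ with ε = 0.96: T = (0.3682/0.96σ)^(1/4) = 51.00 K.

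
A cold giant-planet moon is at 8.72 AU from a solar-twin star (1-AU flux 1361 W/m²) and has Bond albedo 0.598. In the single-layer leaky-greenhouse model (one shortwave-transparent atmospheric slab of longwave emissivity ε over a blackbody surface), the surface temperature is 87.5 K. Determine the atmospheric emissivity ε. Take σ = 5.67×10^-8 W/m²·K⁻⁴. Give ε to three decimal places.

0.918

Flux at the orbit: S = 1361/(8.72)² = 17.90 W/m².
Effective temperature: T_e = [S(1−α)/(4σ)]^(1/4) = 75.05 K.
T_s⁴ = T_e⁴·2/(2−ε) → ε = 2 − 2(T_e/T_s)⁴ = 2 − 2·(75.05/87.5)⁴ = 0.9176.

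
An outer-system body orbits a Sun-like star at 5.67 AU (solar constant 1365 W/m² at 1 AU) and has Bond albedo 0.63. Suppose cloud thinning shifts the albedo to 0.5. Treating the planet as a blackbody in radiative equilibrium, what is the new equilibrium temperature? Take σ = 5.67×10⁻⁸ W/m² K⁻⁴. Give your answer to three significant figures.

By the inverse-square law, S = 1365/5.67² = 42.46 W/m².
With the new albedo, S(1−α₂)/4 = 5.307 W/m², so T₂ = 98.36 K.

98.4 K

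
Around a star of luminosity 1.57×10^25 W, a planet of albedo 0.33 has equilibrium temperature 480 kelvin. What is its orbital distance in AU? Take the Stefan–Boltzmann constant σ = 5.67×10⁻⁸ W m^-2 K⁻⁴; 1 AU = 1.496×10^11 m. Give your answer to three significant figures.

Energy balance gives S = 4σT⁴/(1−α) = 17970 W m^-2.
S = L/(4πd²) → d = √(L/4πS) = √(1.57×10^25/(4π·17970)) = 8.338×10^9 m = 0.05574 AU.

0.0557 AU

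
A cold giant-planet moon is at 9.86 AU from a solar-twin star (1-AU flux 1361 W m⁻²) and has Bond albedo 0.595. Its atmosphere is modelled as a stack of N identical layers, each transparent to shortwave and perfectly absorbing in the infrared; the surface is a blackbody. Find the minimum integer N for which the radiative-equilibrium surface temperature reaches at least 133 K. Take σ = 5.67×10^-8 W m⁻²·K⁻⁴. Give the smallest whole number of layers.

By the inverse-square law, S = 1361/9.86² = 14.00 W m⁻².
Top-of-atmosphere balance: σT_e⁴ = S(1−α)/4 = 1.417 W m⁻² → T_e = 70.71 K.
T_s = (N+1)^(1/4)·T_e ≥ 133 K requires N+1 ≥ (T_s/T_e)⁴ = (133/70.71)⁴ = 12.517.
Rounding up, N = 12.

12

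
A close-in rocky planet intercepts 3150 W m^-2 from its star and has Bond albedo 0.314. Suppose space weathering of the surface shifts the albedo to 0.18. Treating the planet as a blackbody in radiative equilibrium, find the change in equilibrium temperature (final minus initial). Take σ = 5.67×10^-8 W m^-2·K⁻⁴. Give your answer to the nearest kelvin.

14 K

With α = 0.314, T₁ = 312.4 K.
With α = 0.18, T₂ = 326.7 K.
Change: 326.7 − 312.4 = 14.25 K.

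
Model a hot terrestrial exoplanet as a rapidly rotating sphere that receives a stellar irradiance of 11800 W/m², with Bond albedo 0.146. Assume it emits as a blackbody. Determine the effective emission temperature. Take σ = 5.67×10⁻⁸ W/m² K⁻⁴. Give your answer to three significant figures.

Absorbed flux (global mean): S(1−α)/4 = 11800·0.854/4 = 2519 W/m².
Balancing against σT⁴: T = (2519/5.67×10⁻⁸)^(1/4) = 459.1 K.

459 K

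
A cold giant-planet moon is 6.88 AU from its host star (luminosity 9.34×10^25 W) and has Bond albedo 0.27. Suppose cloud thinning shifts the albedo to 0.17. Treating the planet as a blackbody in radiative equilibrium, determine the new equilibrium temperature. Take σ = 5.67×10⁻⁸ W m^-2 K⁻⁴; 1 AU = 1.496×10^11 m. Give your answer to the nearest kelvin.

Orbital distance: d = 6.88 AU = 1.029×10^12 m.
Spreading L over a sphere of radius d: S = 9.34×10^25/(4π·1.03×10^12²) = 7.016 W m^-2.
With the new albedo, S(1−α₂)/4 = 1.456 W m^-2, so T₂ = 71.18 K.

71 kelvin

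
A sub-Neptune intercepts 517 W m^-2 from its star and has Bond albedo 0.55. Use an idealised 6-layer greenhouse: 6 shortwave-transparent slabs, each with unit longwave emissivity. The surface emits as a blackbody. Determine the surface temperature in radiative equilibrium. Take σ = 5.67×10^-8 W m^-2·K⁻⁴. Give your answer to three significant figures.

Top-of-atmosphere balance: σT_e⁴ = S(1−α)/4 = 58.16 W m^-2 → T_e = 179.0 K.
With N = 6 opaque layers, T_s = (N+1)^(1/4)·T_e = 7^(1/4)·179.0 = 291.1 K.

291 kelvin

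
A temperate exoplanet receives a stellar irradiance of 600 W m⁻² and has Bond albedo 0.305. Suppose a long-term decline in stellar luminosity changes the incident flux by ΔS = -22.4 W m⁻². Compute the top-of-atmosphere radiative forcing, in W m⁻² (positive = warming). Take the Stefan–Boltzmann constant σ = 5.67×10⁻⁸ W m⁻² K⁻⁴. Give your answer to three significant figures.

ΔF = Δ[S(1−α)]/4 = (1−0.305)·-22.4/4 = -3.892 W m⁻².

-3.89 W m⁻²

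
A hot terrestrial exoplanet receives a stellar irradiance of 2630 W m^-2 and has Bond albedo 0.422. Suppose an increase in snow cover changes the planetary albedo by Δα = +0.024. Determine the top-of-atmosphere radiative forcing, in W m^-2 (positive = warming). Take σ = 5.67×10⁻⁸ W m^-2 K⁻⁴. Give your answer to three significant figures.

ΔF = −(S/4)Δα = −(2630/4)×(+0.024) = -15.78 W m^-2.

-15.8 W m^-2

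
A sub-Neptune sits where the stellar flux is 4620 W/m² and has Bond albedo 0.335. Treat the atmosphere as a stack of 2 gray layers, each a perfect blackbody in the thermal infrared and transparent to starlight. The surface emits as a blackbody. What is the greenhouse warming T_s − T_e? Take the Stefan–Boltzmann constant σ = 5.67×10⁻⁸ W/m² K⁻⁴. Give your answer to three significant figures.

108 kelvin

OLR = S(1−α)/4 = 768.1 W/m²; the top layer radiates at T_e = 341.2 K.
Surface: T_s = (3)^¼·T_e = 449.0 K.
Warming: T_s − T_e = 107.8 K.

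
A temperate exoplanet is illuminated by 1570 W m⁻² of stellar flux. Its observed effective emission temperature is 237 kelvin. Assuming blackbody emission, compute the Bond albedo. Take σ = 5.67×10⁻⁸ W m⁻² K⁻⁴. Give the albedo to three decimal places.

0.544

Rearranging the radiative balance, α = 1 − 4σT⁴/S.
4σT⁴ = 4·5.67×10⁻⁸·(237)⁴ = 715.5 W m⁻².
Hence α = 1 − 715.5/1570 = 0.5442.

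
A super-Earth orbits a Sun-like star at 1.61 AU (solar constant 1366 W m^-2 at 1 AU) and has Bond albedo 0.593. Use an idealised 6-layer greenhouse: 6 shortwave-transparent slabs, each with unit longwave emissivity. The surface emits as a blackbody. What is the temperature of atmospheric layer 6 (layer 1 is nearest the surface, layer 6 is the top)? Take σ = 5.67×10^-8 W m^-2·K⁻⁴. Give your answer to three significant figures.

175 kelvin

By the inverse-square law, S = 1366/1.61² = 527.0 W m^-2.
OLR = S(1−α)/4 = 53.62 W m^-2; the top layer radiates at T_e = 175.4 K.
The net upward flux σT_e⁴ is constant between every pair of levels, so T_k⁴ = (N+1−k)T_e⁴.
With k = 6: T_6 = (6+1−6)^¼·175.4 K = 175.4 K.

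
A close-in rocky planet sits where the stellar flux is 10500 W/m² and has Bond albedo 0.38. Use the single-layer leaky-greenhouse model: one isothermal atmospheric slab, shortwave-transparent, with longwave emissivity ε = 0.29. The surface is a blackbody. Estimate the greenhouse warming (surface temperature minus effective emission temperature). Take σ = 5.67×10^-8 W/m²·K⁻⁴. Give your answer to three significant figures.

16.4 K

The planet radiates to space at T_e = [S(1−α)/(4σ)]^(1/4) = 411.6 K.
For a single slab of emissivity ε, T_s⁴ = 2T_e⁴/(2−ε); thus T_s = 411.6·(1.17)^(1/4) = 428.0 K.
Greenhouse warming: T_s − T_e = 16.44 K.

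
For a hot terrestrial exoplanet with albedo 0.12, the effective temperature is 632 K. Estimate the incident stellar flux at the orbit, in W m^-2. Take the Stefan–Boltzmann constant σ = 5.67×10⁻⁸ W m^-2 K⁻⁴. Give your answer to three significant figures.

From S(1−α)/4 = σT⁴: S = 4σT⁴/(1−α).
σT⁴ = 5.67×10⁻⁸·(632)⁴ = 9046 W m^-2.
S = 4·9046/0.88 = 41120 W m^-2.

41100 W m^-2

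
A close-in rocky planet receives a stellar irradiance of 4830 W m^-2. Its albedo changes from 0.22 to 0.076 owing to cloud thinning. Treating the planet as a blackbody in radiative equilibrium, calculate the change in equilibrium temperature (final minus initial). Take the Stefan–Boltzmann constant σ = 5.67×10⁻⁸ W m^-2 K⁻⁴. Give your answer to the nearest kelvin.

With α = 0.22, T₁ = 359.0 K.
After:  T₂ = [4830·0.924/(4σ)]^(1/4) = 374.5 K.
Change: 374.5 − 359.0 = 15.53 K.

16 K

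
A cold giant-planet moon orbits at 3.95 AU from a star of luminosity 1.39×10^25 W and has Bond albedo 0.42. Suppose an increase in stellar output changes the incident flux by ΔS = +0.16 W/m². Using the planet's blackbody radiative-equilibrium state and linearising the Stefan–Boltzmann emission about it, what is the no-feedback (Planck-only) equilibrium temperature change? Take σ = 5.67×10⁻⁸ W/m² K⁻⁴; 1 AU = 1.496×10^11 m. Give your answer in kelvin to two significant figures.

Orbital distance: d = 3.95 AU = 5.909×10^11 m.
S = L/(4πd²) = 3.168 W/m².
Reference equilibrium: T_e = [S(1−α)/(4σ)]^(1/4) = 53.35 K.
ΔF = Δ[S(1−α)]/4 = (1−0.42)·+0.16/4 = 0.02320 W/m².
The Planck feedback parameter is 4σT_e³ = 0.03444 W/m²/K.
ΔT₀ = ΔF/λ_P = 0.02320/0.03444 = 0.674 K.

0.67 K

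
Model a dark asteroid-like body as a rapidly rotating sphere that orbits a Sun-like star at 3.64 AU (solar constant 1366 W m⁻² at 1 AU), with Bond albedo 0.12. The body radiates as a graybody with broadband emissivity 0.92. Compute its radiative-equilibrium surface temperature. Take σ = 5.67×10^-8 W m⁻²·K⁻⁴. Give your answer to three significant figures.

144 K

Irradiance scales as 1/d², so S = 1366 W m⁻² × (1/3.64)² = 103.1 W m⁻².
Averaging over the sphere, the absorbed flux is S(1−α)/4 = 22.68 W m⁻².
Equating to εσT⁴ with ε = 0.92: T = (22.68/0.92σ)^(1/4) = 144.4 K.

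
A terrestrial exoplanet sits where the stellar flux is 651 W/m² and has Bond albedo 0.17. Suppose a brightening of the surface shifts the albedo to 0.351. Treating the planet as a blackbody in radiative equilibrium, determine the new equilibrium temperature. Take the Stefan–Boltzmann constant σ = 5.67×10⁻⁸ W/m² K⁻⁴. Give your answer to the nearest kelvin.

208 K

T₂ = [S(1−α₂)/(4σ)]^(1/4) = [651.0·0.649/(4σ)]^(1/4) = 207.8 K.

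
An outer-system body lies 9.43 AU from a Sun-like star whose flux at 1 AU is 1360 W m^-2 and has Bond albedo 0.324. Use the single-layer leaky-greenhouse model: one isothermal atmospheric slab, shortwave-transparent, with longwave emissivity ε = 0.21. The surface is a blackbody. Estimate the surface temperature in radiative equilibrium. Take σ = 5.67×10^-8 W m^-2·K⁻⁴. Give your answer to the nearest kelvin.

84 K

Irradiance scales as 1/d², so S = 1360 W m^-2 × (1/9.43)² = 15.29 W m^-2.
The planet radiates to space at T_e = [S(1−α)/(4σ)]^(1/4) = 82.17 K.
The surface balance (absorbed SW + ε·downward IR = σT_s⁴) with T_a⁴ = T_s⁴/2 reduces to T_s = T_e·[2/(2−ε)]^¼ = 84.48 K.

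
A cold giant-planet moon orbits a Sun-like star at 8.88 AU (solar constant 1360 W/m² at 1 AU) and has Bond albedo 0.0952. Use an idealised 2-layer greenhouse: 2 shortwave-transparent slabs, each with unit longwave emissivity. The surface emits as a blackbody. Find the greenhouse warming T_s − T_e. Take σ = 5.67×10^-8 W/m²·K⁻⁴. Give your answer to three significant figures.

28.8 K

Irradiance scales as 1/d², so S = 1360 W/m² × (1/8.88)² = 17.25 W/m².
OLR = S(1−α)/4 = 3.901 W/m²; the top layer radiates at T_e = 91.08 K.
T_s = (N+1)^(1/4)·T_e = 119.9 K.
So the greenhouse effect raises the surface by 119.9 − 91.08 = 28.79 K.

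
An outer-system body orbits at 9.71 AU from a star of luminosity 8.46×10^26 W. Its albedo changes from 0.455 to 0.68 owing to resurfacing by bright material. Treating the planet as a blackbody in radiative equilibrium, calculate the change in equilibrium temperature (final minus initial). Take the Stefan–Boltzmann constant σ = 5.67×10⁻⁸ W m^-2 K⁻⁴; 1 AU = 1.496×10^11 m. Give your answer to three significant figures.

-11.7 K

d = 9.71 × 1.496×10^11 m = 1.453×10^12 m.
Flux at the orbit: S = L/(4πd²) = 8.46×10^26/(4π·(1.45×10^12)²) = 31.91 W m^-2.
With α = 0.455, T₁ = 93.57 K.
Final:   T₂ = [S(1−0.68)/(4σ)]^(1/4) = 81.91 K.
ΔT = T₂ − T₁ = -11.66 K.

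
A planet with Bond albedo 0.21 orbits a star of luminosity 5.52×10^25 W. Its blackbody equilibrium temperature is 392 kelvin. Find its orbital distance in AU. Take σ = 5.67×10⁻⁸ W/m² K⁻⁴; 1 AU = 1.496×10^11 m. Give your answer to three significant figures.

0.170 AU

The flux needed for this T is 4σT⁴/(1−0.21) = 6779 W/m².
S = L/(4πd²) → d = √(L/4πS) = √(5.52×10^25/(4π·6779)) = 2.546×10^10 m = 0.1702 AU.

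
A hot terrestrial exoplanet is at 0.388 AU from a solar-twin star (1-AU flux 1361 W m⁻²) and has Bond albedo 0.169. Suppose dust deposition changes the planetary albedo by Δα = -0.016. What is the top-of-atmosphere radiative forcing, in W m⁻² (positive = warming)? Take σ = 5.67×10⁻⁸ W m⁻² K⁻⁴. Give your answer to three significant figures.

36.2 W m⁻²

Irradiance scales as 1/d², so S = 1361 W m⁻² × (1/0.388)² = 9041 W m⁻².
The change in absorbed flux is Δ[S(1−α)/4] = −SΔα/4 = 36.16 W m⁻².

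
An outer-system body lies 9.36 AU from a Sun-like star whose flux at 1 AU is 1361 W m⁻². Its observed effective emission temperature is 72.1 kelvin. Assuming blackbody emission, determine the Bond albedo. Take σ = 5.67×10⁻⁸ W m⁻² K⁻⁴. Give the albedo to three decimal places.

Flux at the orbit: S = 1361/(9.36)² = 15.53 W m⁻².
Rearranging the radiative balance, α = 1 − 4σT⁴/S.
4σT⁴ = 4·5.67×10⁻⁸·(72.1)⁴ = 6.129 W m⁻².
Hence α = 1 − 6.129/15.53 = 0.6055.

0.605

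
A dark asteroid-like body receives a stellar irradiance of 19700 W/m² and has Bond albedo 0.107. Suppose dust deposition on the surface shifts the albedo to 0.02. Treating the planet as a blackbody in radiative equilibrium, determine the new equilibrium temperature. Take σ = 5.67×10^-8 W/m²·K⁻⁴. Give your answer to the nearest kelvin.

New equilibrium: T₂ = [(1−0.02)·19700/(4σ)]^(1/4) = 540.1 K.

540 kelvin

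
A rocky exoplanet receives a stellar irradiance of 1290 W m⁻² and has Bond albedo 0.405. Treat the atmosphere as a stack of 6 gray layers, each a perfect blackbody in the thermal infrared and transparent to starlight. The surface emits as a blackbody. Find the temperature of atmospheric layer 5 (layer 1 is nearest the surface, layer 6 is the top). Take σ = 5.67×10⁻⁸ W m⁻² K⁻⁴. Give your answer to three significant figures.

287 K

The effective emission temperature is T_e = [S(1−α)/(4σ)]^¼ = 241.2 K.
Each opaque layer satisfies 2T_j⁴ = T_{j−1}⁴ + T_{j+1}⁴, giving T_k⁴ = (N+1−k)T_e⁴.
T_5 = (2)^(1/4)·241.2 = 286.8 K.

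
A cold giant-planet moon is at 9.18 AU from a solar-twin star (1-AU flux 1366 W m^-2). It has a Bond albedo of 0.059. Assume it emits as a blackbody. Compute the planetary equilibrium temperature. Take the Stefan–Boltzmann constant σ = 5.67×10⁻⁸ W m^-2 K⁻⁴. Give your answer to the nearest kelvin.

91 K

By the inverse-square law, S = 1366/9.18² = 16.21 W m^-2.
Averaging over the sphere, the absorbed flux is S(1−α)/4 = 3.813 W m^-2.
Balancing against σT⁴: T = (3.813/5.67×10⁻⁸)^(1/4) = 90.56 K.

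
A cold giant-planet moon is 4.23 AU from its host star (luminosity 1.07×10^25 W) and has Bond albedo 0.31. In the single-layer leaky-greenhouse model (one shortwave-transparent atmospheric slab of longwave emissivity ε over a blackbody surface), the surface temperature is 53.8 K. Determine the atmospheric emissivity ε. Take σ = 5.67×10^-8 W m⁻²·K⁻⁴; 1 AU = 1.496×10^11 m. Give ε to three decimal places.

d = 4.23 × 1.496×10^11 m = 6.328×10^11 m.
Flux at the orbit: S = L/(4πd²) = 1.07×10^25/(4π·(6.33×10^11)²) = 2.126 W m⁻².
Effective temperature: T_e = [S(1−α)/(4σ)]^(1/4) = 50.43 K.
Inverting T_s⁴ = 2T_e⁴/(2−ε): (T_e/T_s)⁴ = 0.7722, so ε = 2(1 − 0.7722) = 0.4557.

0.456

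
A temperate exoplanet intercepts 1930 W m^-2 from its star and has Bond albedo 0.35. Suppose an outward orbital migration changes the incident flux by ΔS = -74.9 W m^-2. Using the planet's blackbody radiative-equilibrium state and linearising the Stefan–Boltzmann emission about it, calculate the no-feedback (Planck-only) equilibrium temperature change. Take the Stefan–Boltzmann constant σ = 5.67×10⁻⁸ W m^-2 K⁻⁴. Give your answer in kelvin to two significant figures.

-2.6 K

The baseline emission temperature is T_e = 272.7 K.
TOA radiative forcing: ΔF = (1−α)ΔS/4 = 0.65·(-74.9)/4 = -12.17 W m^-2.
The Planck feedback parameter is 4σT_e³ = 4.600 W m^-2/K.
So ΔT₀ = -12.17/4.600 = -2.65 K.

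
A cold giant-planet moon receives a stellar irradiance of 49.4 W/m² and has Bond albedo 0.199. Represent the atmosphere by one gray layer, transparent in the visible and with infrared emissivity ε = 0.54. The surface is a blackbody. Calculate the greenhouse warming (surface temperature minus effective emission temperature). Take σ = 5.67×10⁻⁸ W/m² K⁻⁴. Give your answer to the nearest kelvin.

9 kelvin

Effective emission temperature (TOA balance): σT_e⁴ = S(1−α)/4 = 9.892 W/m² → T_e = 114.9 K.
Surface balance with a leaky layer gives σT_s⁴ = σT_e⁴·2/(2−ε), so T_s = T_e·[2/(2−0.54)]^(1/4) = 124.3 K.
The atmosphere warms the surface by 9.408 K.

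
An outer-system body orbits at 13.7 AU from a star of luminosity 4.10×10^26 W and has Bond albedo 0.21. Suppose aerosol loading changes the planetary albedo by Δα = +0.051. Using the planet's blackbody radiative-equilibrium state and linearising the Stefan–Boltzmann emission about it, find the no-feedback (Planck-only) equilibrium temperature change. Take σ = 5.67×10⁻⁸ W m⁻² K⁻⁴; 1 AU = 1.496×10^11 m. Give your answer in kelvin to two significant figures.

Orbital distance: d = 13.7 AU = 2.050×10^12 m.
Flux at the orbit: S = L/(4πd²) = 4.10×10^26/(4π·(2.05×10^12)²) = 7.767 W m⁻².
Unperturbed T_e = [7.767·(1−0.21)/(4σ)]^¼ = 72.12 K.
The change in absorbed flux is Δ[S(1−α)/4] = −SΔα/4 = -0.09903 W m⁻².
Linearising σT⁴ gives d(σT⁴)/dT = 4σT_e³ = 0.08508 W m⁻² per K.
ΔT₀ = ΔF/λ_P = -0.09903/0.08508 = -1.16 K.

-1.2 kelvin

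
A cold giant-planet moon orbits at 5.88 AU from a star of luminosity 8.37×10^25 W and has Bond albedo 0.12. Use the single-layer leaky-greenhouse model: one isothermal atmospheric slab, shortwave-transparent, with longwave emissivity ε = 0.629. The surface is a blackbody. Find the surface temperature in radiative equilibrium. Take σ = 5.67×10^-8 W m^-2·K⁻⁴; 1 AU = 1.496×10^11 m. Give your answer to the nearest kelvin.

d = 5.88 × 1.496×10^11 m = 8.796×10^11 m.
Spreading L over a sphere of radius d: S = 8.37×10^25/(4π·8.80×10^11²) = 8.608 W m^-2.
Effective emission temperature (TOA balance): σT_e⁴ = S(1−α)/4 = 1.894 W m^-2 → T_e = 76.02 K.
The surface balance (absorbed SW + ε·downward IR = σT_s⁴) with T_a⁴ = T_s⁴/2 reduces to T_s = T_e·[2/(2−ε)]^¼ = 83.55 K.

84 K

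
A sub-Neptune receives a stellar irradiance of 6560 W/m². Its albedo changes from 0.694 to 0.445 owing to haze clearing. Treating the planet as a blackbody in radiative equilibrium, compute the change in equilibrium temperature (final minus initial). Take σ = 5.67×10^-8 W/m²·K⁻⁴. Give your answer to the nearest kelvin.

49 K

Initial: T₁ = [S(1−0.694)/(4σ)]^(1/4) = 306.7 K.
With α = 0.445, T₂ = 355.9 K.
Change: 355.9 − 306.7 = 49.23 K.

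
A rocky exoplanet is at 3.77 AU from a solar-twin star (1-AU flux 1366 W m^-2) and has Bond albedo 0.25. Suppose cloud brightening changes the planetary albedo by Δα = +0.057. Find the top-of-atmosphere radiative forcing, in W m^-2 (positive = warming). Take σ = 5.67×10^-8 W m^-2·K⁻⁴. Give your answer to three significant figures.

Irradiance scales as 1/d², so S = 1366 W m^-2 × (1/3.77)² = 96.11 W m^-2.
TOA radiative forcing: ΔF = −S·Δα/4 = −96.11·(+0.057)/4 = -1.370 W m^-2.

-1.37 W m^-2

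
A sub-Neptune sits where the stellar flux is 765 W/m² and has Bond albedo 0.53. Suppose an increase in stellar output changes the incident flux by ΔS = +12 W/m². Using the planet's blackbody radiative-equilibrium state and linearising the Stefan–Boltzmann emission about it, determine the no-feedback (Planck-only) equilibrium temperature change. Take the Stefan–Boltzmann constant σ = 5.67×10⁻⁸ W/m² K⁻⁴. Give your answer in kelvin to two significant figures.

0.78 K

Reference equilibrium: T_e = [S(1−α)/(4σ)]^(1/4) = 199.5 K.
TOA radiative forcing: ΔF = (1−α)ΔS/4 = 0.47·(+12)/4 = 1.410 W/m².
The Planck feedback parameter is 4σT_e³ = 1.802 W/m²/K.
So ΔT₀ = 1.410/1.802 = 0.783 K.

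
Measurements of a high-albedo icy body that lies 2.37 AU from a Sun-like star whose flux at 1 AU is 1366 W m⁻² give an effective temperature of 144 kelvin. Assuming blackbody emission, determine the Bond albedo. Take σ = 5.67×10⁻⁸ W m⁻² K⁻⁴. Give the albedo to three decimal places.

By the inverse-square law, S = 1366/2.37² = 243.2 W m⁻².
From σT⁴ = S(1−α)/4 we invert for α: 1−α = 4σT⁴/S.
4σT⁴ = 4·5.67×10⁻⁸·(144)⁴ = 97.52 W m⁻².
1−α = 97.52/243.2 = 0.4010, so α = 0.5990.

0.599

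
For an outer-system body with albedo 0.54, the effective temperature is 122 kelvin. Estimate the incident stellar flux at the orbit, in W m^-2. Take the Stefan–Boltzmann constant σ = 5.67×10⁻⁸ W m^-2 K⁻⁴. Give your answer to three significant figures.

109 W m^-2

Invert the energy balance for S: S = 4σT⁴/(1−α).
The emitted flux is σT⁴ = 12.56 W m^-2.
So S = 4×12.56/(1−0.54) = 109.2 W m^-2.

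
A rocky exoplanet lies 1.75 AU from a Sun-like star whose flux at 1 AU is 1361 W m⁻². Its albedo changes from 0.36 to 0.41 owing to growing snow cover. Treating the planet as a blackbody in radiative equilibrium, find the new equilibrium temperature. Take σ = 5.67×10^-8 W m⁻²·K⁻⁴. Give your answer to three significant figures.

Irradiance scales as 1/d², so S = 1361 W m⁻² × (1/1.75)² = 444.4 W m⁻².
T₂ = [S(1−α₂)/(4σ)]^(1/4) = [444.4·0.59/(4σ)]^(1/4) = 184.4 K.

184 K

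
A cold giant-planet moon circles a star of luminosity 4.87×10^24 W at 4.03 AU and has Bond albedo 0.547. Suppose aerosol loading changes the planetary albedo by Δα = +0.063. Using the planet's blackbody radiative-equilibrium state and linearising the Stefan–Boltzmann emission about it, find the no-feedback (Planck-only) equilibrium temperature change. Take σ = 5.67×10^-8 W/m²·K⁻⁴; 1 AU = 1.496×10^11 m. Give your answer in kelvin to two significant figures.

d = 4.03 × 1.496×10^11 m = 6.029×10^11 m.
Spreading L over a sphere of radius d: S = 4.87×10^24/(4π·6.03×10^11²) = 1.066 W/m².
Unperturbed T_e = [1.066·(1−0.547)/(4σ)]^¼ = 38.20 K.
ΔF = −(S/4)Δα = −(1.066/4)×(+0.063) = -0.01679 W/m².
Linearising σT⁴ gives d(σT⁴)/dT = 4σT_e³ = 0.01264 W/m² per K.
ΔT₀ = ΔF/λ_P = -0.01679/0.01264 = -1.33 K.

-1.3 kelvin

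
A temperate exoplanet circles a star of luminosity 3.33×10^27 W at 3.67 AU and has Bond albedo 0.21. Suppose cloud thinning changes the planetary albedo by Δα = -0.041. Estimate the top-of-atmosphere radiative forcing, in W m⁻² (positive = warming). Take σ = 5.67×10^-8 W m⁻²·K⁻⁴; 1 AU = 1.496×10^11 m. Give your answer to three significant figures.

Orbital distance: d = 3.67 AU = 5.490×10^11 m.
Spreading L over a sphere of radius d: S = 3.33×10^27/(4π·5.49×10^11²) = 879.1 W m⁻².
ΔF = −(S/4)Δα = −(879.1/4)×(-0.041) = 9.011 W m⁻².

9.01 W m⁻²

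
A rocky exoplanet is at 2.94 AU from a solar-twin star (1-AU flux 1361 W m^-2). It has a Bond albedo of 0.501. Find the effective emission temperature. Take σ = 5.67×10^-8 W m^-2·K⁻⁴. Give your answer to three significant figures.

By the inverse-square law, S = 1361/2.94² = 157.5 W m^-2.
Absorbed flux (global mean): S(1−α)/4 = 157.5·0.499/4 = 19.64 W m^-2.
Set σT⁴ = 19.64 → T = (19.64/σ)^(1/4) = 136.4 K.

136 K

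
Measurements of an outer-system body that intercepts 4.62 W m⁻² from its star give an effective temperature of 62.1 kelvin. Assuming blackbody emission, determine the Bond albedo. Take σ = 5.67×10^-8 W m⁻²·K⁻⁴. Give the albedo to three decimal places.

Rearranging the radiative balance, α = 1 − 4σT⁴/S.
σT⁴ = 0.8432 W m⁻², so 4σT⁴ = 3.373 W m⁻².
Hence α = 1 − 3.373/4.620 = 0.2699.

0.270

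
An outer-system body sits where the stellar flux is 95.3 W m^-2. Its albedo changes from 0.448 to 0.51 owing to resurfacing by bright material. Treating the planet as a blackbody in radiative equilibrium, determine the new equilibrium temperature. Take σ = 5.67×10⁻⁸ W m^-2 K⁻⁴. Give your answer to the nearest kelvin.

120 kelvin

T₂ = [S(1−α₂)/(4σ)]^(1/4) = [95.30·0.49/(4σ)]^(1/4) = 119.8 K.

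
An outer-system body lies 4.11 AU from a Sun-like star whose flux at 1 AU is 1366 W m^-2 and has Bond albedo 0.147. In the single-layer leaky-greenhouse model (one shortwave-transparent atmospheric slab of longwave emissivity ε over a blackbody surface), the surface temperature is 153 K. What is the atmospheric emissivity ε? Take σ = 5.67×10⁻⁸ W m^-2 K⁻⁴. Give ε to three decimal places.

0.890

By the inverse-square law, S = 1366/4.11² = 80.87 W m^-2.
Effective temperature: T_e = [S(1−α)/(4σ)]^(1/4) = 132.1 K.
Inverting T_s⁴ = 2T_e⁴/(2−ε): (T_e/T_s)⁴ = 0.5550, so ε = 2(1 − 0.5550) = 0.8900.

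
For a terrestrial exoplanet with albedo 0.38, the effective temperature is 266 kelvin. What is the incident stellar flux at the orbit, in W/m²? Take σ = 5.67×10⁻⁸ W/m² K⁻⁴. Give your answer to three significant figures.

From S(1−α)/4 = σT⁴: S = 4σT⁴/(1−α).
σT⁴ = 5.67×10⁻⁸·(266)⁴ = 283.9 W/m².
So S = 4×283.9/(1−0.38) = 1831 W/m².

1830 W/m²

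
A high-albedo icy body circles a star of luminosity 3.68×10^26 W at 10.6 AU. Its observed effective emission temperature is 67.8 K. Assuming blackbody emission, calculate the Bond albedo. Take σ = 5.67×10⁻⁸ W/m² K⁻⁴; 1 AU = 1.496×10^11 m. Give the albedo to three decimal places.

0.588

Orbital distance: d = 10.6 AU = 1.586×10^12 m.
S = L/(4πd²) = 11.65 W/m².
Rearranging the radiative balance, α = 1 − 4σT⁴/S.
4σT⁴ = 4·5.67×10⁻⁸·(67.8)⁴ = 4.792 W/m².
1−α = 4.792/11.65 = 0.4115, so α = 0.5885.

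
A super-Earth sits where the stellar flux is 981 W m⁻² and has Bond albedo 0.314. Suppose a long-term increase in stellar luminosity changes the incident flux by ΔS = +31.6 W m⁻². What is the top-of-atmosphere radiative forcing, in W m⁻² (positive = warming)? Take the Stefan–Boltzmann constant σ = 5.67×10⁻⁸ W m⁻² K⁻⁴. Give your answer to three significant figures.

5.42 W m⁻²

ΔF = Δ[S(1−α)]/4 = (1−0.314)·+31.6/4 = 5.419 W m⁻².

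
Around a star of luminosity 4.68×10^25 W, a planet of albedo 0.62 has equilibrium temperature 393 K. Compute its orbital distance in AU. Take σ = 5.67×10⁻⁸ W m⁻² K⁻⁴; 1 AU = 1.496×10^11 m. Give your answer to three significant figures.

Required flux: S = 4σT⁴/(1−α) = 14240 W m⁻².
From L = 4πd²S, d = √(4.68×10^25/(4π·14240)) = 1.617×10^10 m = 0.1081 AU.

0.108 AU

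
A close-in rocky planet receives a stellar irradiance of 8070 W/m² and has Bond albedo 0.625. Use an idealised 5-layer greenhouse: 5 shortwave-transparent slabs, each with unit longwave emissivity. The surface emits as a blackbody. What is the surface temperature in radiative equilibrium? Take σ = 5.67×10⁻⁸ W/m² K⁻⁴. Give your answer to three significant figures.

OLR = S(1−α)/4 = 756.6 W/m²; the top layer radiates at T_e = 339.9 K.
For an N-layer opaque stack, T_s⁴ = (N+1)T_e⁴, hence T_s = (6)^(1/4)×339.9 K = 531.9 K.

532 kelvin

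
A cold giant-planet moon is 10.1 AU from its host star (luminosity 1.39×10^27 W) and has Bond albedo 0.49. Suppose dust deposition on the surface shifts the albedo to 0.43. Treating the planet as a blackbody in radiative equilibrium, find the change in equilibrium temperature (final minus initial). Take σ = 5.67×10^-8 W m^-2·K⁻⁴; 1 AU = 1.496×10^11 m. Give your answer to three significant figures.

2.88 K

Orbital distance: d = 10.1 AU = 1.511×10^12 m.
Flux at the orbit: S = L/(4πd²) = 1.39×10^27/(4π·(1.51×10^12)²) = 48.45 W m^-2.
Before: T₁ = [48.45·0.51/(4σ)]^(1/4) = 102.2 K.
With α = 0.43, T₂ = 105.0 K.
Change: 105.0 − 102.2 = 2.881 K.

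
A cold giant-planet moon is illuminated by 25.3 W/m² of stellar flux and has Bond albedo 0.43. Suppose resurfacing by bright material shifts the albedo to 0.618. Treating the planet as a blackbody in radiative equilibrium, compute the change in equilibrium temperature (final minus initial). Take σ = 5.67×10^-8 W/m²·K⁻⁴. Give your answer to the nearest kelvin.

-9 kelvin

Before: T₁ = [25.30·0.57/(4σ)]^(1/4) = 89.30 K.
After:  T₂ = [25.30·0.382/(4σ)]^(1/4) = 80.80 K.
ΔT = T₂ − T₁ = -8.502 K.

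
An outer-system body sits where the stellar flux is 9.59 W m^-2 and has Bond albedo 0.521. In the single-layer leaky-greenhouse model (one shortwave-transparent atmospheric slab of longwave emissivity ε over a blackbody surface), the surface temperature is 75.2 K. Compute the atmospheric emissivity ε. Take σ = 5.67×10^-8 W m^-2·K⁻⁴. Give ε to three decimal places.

TOA balance gives T_e = 67.09 K.
T_s⁴ = T_e⁴·2/(2−ε) → ε = 2 − 2(T_e/T_s)⁴ = 2 − 2·(67.09/75.2)⁴ = 0.7333.

0.733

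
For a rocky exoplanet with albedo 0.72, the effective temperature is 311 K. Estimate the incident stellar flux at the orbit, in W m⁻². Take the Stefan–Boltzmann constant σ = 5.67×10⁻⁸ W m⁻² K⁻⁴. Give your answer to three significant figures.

Invert the energy balance for S: S = 4σT⁴/(1−α).
The emitted flux is σT⁴ = 530.4 W m⁻².
S = 4·530.4/0.28 = 7578 W m⁻².

7580 W m⁻²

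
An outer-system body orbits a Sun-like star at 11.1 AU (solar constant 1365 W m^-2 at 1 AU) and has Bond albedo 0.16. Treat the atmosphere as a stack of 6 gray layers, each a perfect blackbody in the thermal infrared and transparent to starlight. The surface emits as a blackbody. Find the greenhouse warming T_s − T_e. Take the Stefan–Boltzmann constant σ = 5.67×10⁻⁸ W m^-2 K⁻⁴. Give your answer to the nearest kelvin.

Flux at the orbit: S = 1365/(11.1)² = 11.08 W m^-2.
Top-of-atmosphere balance: σT_e⁴ = S(1−α)/4 = 2.327 W m^-2 → T_e = 80.04 K.
T_s = (N+1)^(1/4)·T_e = 130.2 K.
So the greenhouse effect raises the surface by 130.2 − 80.04 = 50.15 K.

50 kelvin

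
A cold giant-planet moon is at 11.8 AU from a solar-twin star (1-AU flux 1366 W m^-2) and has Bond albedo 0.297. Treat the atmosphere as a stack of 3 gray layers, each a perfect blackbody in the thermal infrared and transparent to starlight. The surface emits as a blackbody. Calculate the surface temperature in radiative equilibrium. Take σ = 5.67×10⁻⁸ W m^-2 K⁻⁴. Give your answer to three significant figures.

105 K

Irradiance scales as 1/d², so S = 1366 W m^-2 × (1/11.8)² = 9.810 W m^-2.
Top-of-atmosphere balance: σT_e⁴ = S(1−α)/4 = 1.724 W m^-2 → T_e = 74.26 K.
With N = 3 opaque layers, T_s = (N+1)^(1/4)·T_e = 4^(1/4)·74.26 = 105.0 K.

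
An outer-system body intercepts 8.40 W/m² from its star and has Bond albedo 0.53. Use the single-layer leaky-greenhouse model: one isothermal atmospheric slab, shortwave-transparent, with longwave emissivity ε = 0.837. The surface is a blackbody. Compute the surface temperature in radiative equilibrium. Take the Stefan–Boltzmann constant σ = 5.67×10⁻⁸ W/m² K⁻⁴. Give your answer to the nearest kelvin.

74 K

Effective emission temperature (TOA balance): σT_e⁴ = S(1−α)/4 = 0.9870 W/m² → T_e = 64.59 K.
The surface balance (absorbed SW + ε·downward IR = σT_s⁴) with T_a⁴ = T_s⁴/2 reduces to T_s = T_e·[2/(2−ε)]^¼ = 73.97 K.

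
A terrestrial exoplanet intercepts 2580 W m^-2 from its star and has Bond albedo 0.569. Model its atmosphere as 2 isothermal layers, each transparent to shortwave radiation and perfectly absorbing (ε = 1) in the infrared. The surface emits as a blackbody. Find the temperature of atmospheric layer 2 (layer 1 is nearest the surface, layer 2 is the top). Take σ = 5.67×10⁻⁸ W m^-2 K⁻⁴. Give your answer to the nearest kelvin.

OLR = S(1−α)/4 = 278.0 W m^-2; the top layer radiates at T_e = 264.6 K.
Each opaque layer satisfies 2T_j⁴ = T_{j−1}⁴ + T_{j+1}⁴, giving T_k⁴ = (N+1−k)T_e⁴.
T_2 = (1)^(1/4)·264.6 = 264.6 K.

265 kelvin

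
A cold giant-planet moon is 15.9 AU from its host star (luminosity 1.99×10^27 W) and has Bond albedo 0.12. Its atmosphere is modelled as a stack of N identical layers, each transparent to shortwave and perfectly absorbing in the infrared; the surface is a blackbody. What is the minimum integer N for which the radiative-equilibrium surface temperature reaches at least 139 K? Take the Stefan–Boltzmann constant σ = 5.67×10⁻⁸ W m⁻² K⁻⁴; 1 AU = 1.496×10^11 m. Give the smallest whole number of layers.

3

d = 15.9 × 1.496×10^11 m = 2.379×10^12 m.
Flux at the orbit: S = L/(4πd²) = 1.99×10^27/(4π·(2.38×10^12)²) = 27.99 W m⁻².
Top-of-atmosphere balance: σT_e⁴ = S(1−α)/4 = 6.158 W m⁻² → T_e = 102.1 K.
T_s = (N+1)^(1/4)·T_e ≥ 139 K requires N+1 ≥ (T_s/T_e)⁴ = (139/102.1)⁴ = 3.437.
So N ≥ 2.437; the smallest integer is N = 3.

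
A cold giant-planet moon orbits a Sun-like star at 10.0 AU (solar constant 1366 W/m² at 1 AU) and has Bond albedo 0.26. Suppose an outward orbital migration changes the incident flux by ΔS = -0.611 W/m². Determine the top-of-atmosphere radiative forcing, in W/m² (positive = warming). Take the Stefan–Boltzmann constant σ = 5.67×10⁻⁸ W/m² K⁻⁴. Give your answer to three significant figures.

Irradiance scales as 1/d², so S = 1366 W/m² × (1/10.0)² = 13.66 W/m².
TOA radiative forcing: ΔF = (1−α)ΔS/4 = 0.74·(-0.611)/4 = -0.1130 W/m².

-0.113 W/m²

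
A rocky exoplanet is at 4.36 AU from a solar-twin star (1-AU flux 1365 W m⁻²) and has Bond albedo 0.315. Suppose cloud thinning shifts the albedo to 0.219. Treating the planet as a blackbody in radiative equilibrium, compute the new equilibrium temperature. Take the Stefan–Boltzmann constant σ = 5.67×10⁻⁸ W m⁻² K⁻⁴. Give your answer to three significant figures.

By the inverse-square law, S = 1365/4.36² = 71.81 W m⁻².
T₂ = [S(1−α₂)/(4σ)]^(1/4) = [71.81·0.781/(4σ)]^(1/4) = 125.4 K.

125 K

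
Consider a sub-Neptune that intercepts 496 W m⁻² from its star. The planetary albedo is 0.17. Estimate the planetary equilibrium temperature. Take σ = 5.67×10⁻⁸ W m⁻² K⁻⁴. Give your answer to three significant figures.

206 kelvin

Averaging over the sphere, the absorbed flux is S(1−α)/4 = 102.9 W m⁻².
Set σT⁴ = 102.9 → T = (102.9/σ)^(1/4) = 206.4 K.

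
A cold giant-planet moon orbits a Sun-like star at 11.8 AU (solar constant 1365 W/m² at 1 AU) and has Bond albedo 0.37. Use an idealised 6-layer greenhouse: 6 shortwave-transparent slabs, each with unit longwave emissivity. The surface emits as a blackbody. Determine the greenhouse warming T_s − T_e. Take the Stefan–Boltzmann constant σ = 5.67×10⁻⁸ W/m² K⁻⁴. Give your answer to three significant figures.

45.3 K

Irradiance scales as 1/d², so S = 1365 W/m² × (1/11.8)² = 9.803 W/m².
Top-of-atmosphere balance: σT_e⁴ = S(1−α)/4 = 1.544 W/m² → T_e = 72.24 K.
T_s = (N+1)^(1/4)·T_e = 117.5 K.
Warming: T_s − T_e = 45.26 K.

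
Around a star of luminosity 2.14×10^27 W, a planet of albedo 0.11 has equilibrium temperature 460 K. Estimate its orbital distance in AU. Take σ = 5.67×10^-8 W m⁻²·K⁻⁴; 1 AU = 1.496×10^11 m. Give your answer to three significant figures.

0.817 AU

Energy balance gives S = 4σT⁴/(1−α) = 11410 W m⁻².
Then d = [L/(4πS)]^(1/2) = 1.222×10^11 m, i.e. 0.8166 AU.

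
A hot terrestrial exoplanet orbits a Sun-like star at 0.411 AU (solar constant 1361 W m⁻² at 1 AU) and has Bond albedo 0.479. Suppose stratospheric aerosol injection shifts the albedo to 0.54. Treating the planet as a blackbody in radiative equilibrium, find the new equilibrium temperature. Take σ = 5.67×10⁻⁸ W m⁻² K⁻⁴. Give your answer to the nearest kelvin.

358 K

Irradiance scales as 1/d², so S = 1361 W m⁻² × (1/0.411)² = 8057 W m⁻².
With the new albedo, S(1−α₂)/4 = 926.6 W m⁻², so T₂ = 357.5 K.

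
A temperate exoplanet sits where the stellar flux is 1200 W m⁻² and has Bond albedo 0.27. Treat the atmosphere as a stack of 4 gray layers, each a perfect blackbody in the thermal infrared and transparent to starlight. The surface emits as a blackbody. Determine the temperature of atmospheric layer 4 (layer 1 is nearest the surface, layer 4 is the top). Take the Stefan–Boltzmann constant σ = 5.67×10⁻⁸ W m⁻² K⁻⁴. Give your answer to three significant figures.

OLR = S(1−α)/4 = 219.0 W m⁻²; the top layer radiates at T_e = 249.3 K.
In the N-layer model, layer k (counted from the surface) has T_k = (N+1−k)^(1/4)·T_e.
T_4 = (1)^(1/4)·249.3 = 249.3 K.

249 kelvin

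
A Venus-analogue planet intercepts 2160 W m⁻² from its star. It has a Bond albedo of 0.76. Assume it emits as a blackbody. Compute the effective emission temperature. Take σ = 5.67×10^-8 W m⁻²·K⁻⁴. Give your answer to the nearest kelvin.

219 K

Absorbed flux (global mean): S(1−α)/4 = 2160·0.24/4 = 129.6 W m⁻².
In equilibrium σT⁴ equals this, so T = 218.7 K.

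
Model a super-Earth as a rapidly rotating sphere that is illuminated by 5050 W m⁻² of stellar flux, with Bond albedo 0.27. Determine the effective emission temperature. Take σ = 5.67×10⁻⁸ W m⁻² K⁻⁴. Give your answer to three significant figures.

357 kelvin

The planet absorbs (1−α)S over its disc πR² and re-emits over 4πR², so the mean absorbed flux is (1−0.27)·5050/4 = 921.6 W m⁻².
Balancing against σT⁴: T = (921.6/5.67×10⁻⁸)^(1/4) = 357.1 K.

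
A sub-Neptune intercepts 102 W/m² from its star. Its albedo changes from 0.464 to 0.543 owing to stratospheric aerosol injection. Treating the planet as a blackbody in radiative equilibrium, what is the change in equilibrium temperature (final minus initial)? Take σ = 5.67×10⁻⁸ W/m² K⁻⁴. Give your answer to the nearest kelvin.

-5 K

With α = 0.464, T₁ = 124.6 K.
Final:   T₂ = [S(1−0.543)/(4σ)]^(1/4) = 119.7 K.
Change: 119.7 − 124.6 = -4.869 K.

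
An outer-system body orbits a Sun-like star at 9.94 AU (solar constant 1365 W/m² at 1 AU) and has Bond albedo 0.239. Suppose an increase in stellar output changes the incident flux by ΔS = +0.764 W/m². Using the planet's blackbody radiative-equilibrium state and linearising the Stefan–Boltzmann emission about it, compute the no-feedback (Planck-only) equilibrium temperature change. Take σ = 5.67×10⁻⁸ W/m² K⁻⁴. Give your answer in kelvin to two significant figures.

Irradiance scales as 1/d², so S = 1365 W/m² × (1/9.94)² = 13.82 W/m².
The baseline emission temperature is T_e = 82.51 K.
Only a fraction (1−α) is absorbed and it's spread over 4πR², so ΔF = (1−α)ΔS/4 = 0.1454 W/m².
Linearising σT⁴ gives d(σT⁴)/dT = 4σT_e³ = 0.1274 W/m² per K.
Hence the no-feedback warming is ΔF/(4σT_e³) = 1.14 K.

1.1 K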